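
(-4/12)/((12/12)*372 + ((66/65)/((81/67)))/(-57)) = -33345/37211546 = -0.00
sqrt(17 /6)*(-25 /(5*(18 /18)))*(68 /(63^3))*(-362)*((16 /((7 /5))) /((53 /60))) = 98464000*sqrt(102) /92767437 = 10.72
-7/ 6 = -1.17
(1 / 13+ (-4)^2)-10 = 79 / 13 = 6.08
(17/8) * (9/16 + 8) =2329/128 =18.20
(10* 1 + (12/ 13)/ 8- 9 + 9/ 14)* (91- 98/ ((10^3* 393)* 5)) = 160.00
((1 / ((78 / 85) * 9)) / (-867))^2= 25 / 1281783204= 0.00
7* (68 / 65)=476 / 65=7.32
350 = 350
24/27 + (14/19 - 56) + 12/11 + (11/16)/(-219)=-117070865/2197008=-53.29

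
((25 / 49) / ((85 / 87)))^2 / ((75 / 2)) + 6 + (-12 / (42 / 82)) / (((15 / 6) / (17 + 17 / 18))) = -5063378344 / 31225005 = -162.16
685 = 685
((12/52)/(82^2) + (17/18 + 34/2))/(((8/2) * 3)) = 14117065/9440496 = 1.50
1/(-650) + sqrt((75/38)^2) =12178/6175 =1.97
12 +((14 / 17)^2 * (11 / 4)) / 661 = 2292887 / 191029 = 12.00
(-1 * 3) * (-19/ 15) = 19/ 5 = 3.80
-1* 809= -809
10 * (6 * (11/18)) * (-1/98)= -55/147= -0.37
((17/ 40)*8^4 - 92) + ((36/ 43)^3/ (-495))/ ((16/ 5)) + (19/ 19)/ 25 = 36050930417/ 21864425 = 1648.84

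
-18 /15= -6 /5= -1.20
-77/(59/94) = -7238/59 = -122.68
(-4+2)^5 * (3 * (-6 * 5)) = 2880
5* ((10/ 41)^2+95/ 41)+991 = 1685846/ 1681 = 1002.88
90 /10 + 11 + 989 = 1009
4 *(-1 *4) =-16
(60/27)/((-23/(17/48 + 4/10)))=-181/2484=-0.07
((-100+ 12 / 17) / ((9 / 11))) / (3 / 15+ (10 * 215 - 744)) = -92840 / 1075743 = -0.09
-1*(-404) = 404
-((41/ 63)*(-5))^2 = -42025/ 3969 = -10.59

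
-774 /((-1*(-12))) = -129 /2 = -64.50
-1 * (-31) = 31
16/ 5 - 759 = -3779/ 5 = -755.80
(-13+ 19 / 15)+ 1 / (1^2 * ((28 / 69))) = -3893 / 420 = -9.27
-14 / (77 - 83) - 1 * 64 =-185 / 3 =-61.67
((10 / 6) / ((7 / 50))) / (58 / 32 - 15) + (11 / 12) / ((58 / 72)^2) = 1900028 / 3726471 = 0.51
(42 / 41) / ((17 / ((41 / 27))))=14 / 153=0.09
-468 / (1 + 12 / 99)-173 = -21845 / 37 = -590.41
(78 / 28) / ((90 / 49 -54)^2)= 4459 / 4355424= 0.00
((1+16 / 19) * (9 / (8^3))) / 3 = 105 / 9728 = 0.01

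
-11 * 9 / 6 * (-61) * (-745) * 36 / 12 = -4499055 / 2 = -2249527.50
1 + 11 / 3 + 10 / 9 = 52 / 9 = 5.78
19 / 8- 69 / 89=1139 / 712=1.60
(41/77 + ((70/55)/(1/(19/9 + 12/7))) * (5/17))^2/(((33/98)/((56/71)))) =59987026288/6636521727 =9.04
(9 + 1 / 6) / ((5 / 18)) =33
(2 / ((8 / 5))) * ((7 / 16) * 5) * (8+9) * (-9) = -26775 / 64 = -418.36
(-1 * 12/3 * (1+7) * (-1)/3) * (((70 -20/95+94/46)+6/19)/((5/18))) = 6053568/2185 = 2770.51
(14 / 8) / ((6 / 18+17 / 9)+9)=63 / 404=0.16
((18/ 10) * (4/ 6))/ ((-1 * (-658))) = 3/ 1645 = 0.00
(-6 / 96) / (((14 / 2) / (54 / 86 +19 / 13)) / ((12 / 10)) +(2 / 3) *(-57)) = 438 / 246739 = 0.00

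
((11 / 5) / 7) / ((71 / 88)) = 968 / 2485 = 0.39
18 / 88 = 9 / 44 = 0.20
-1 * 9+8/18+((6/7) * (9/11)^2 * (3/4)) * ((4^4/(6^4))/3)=-65003/7623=-8.53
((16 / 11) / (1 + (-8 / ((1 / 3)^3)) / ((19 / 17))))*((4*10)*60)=-18.16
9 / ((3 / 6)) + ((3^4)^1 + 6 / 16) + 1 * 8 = 859 / 8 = 107.38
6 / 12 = 1 / 2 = 0.50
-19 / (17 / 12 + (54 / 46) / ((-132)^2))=-2538096 / 189253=-13.41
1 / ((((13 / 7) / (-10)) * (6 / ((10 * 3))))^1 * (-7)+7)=50 / 363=0.14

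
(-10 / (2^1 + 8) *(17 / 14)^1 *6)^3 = -132651 / 343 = -386.74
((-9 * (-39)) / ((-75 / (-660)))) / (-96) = -1287 / 40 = -32.18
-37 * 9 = -333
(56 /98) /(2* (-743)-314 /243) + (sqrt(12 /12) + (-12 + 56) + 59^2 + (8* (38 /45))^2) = 4574387758511 /1280753775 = 3571.64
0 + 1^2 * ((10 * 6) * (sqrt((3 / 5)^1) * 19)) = 228 * sqrt(15) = 883.04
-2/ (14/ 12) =-1.71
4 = 4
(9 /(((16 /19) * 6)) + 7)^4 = 6234839521 /1048576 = 5946.01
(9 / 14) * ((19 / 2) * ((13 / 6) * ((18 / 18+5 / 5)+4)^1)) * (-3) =-6669 / 28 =-238.18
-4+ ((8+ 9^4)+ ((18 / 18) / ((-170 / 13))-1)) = 1115867 / 170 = 6563.92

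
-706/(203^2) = -0.02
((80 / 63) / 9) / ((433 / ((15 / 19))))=400 / 1554903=0.00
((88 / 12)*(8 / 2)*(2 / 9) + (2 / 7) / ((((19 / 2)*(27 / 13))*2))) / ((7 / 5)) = 117170 / 25137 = 4.66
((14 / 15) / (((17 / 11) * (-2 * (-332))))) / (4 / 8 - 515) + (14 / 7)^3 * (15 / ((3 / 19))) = 760.00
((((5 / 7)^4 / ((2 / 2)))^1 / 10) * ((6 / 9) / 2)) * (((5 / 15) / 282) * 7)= 125 / 1741068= 0.00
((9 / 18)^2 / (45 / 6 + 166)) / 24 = 0.00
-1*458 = -458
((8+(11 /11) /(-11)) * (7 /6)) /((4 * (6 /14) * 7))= 203 /264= 0.77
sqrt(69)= 8.31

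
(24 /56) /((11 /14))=6 /11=0.55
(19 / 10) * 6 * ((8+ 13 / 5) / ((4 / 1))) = 3021 / 100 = 30.21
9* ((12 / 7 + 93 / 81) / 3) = 8.59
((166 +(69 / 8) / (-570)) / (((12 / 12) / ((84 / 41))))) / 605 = 5298237 / 9425900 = 0.56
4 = 4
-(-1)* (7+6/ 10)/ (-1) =-38/ 5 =-7.60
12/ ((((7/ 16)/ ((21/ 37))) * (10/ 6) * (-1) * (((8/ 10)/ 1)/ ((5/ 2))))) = -1080/ 37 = -29.19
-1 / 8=-0.12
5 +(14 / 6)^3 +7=667 / 27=24.70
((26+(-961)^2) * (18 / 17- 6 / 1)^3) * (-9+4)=2736950005440 / 4913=557083249.63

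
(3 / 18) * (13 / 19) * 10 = 65 / 57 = 1.14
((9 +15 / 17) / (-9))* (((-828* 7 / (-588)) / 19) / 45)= -184 / 14535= -0.01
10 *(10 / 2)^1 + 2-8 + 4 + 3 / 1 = 51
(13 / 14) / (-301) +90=379247 / 4214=90.00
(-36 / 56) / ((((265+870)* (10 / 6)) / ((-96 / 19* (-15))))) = -3888 / 150955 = -0.03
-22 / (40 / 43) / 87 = -473 / 1740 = -0.27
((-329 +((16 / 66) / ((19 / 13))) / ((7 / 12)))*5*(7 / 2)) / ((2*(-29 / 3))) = 7213665 / 24244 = 297.54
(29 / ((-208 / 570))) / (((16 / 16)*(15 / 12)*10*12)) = -551 / 1040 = -0.53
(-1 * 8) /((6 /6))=-8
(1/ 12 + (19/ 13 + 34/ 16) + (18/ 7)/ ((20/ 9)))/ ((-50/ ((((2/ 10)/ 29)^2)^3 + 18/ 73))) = -1259748163657152379/ 52920687340218750000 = -0.02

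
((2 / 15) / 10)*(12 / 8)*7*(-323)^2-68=726903 / 50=14538.06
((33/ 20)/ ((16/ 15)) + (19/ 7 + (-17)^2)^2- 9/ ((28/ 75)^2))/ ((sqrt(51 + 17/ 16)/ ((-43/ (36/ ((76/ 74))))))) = -31123877257 * sqrt(17)/ 8876448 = -14457.03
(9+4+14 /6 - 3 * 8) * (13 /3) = -338 /9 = -37.56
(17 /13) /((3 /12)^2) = 272 /13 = 20.92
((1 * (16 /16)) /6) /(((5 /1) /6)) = 0.20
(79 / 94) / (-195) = -79 / 18330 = -0.00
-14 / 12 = -1.17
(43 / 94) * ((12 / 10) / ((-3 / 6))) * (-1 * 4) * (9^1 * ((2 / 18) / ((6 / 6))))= 1032 / 235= 4.39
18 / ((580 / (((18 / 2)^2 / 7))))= 0.36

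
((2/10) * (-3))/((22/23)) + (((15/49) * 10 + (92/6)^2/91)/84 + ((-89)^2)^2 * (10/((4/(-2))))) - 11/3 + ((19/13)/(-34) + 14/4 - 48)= -35313677441717107/112567455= -313711253.77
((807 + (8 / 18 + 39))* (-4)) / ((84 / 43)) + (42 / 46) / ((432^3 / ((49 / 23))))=-172477050787487 / 99513888768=-1733.20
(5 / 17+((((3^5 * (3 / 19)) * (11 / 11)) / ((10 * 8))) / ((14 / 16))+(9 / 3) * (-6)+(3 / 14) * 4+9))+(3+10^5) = 322986109 / 3230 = 99995.70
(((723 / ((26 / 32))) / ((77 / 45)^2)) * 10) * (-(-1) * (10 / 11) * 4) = 9370080000 / 847847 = 11051.62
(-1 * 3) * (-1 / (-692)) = -3 / 692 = -0.00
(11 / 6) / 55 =0.03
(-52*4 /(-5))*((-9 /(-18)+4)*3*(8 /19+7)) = 395928 /95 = 4167.66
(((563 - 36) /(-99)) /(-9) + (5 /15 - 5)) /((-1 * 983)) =3631 /875853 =0.00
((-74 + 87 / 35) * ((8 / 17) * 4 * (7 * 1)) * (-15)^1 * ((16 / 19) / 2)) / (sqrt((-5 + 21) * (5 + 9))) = 240288 * sqrt(14) / 2261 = 397.65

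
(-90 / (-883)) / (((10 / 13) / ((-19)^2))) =42237 / 883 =47.83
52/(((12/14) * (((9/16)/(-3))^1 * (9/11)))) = -32032/81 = -395.46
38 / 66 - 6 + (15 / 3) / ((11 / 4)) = -119 / 33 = -3.61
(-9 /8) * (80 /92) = -45 /46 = -0.98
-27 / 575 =-0.05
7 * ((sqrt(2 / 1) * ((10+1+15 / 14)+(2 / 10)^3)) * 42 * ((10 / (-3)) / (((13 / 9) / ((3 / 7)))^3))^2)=10919575622628 * sqrt(2) / 405620894315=38.07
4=4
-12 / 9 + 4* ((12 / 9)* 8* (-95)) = -12164 / 3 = -4054.67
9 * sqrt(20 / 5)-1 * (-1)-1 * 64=-45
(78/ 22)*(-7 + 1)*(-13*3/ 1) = 9126/ 11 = 829.64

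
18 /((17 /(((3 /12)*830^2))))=3100050 /17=182355.88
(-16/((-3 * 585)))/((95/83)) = 1328/166725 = 0.01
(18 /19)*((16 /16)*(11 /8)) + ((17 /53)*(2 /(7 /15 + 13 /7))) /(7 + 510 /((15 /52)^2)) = 29460304197 /22615210028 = 1.30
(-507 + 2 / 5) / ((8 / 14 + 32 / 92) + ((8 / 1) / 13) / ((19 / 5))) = -100729811 / 214980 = -468.55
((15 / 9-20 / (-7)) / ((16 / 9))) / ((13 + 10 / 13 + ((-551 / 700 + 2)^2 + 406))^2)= 34417906250000 / 2400033702135323523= 0.00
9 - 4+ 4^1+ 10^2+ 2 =111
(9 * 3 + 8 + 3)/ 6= 19/ 3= 6.33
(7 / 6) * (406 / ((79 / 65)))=389.73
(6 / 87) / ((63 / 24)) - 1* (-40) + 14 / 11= 276662 / 6699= 41.30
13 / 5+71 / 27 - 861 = -115529 / 135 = -855.77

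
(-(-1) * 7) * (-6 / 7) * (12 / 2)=-36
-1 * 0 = 0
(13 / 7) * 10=130 / 7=18.57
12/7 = 1.71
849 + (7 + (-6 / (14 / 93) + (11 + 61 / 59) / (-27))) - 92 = 8069947 / 11151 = 723.70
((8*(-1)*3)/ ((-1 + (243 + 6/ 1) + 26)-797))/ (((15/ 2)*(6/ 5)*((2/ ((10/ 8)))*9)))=0.00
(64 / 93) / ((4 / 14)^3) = 2744 / 93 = 29.51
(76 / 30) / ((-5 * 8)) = -19 / 300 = -0.06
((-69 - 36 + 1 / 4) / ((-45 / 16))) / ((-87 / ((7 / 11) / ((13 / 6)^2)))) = -46928 / 808665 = -0.06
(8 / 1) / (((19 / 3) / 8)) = 192 / 19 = 10.11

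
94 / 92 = 47 / 46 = 1.02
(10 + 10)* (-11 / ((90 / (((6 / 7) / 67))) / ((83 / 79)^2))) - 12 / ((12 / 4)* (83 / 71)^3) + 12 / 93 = -375002311895044 / 155648253166539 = -2.41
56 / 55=1.02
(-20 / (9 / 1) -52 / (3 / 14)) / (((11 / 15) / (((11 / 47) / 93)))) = -11020 / 13113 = -0.84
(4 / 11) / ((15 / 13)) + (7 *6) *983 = 6812242 / 165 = 41286.32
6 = 6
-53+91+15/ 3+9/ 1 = 52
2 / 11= 0.18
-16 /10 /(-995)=8 /4975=0.00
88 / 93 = 0.95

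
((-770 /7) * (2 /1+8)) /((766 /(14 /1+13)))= -14850 /383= -38.77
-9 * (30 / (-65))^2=-324 / 169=-1.92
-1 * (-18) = 18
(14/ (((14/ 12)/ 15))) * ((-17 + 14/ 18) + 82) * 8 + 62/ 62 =94721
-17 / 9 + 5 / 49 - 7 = -3875 / 441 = -8.79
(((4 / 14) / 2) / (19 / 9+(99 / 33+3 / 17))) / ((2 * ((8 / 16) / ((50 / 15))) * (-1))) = -0.09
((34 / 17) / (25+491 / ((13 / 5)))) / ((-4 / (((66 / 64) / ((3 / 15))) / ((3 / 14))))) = -1001 / 17792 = -0.06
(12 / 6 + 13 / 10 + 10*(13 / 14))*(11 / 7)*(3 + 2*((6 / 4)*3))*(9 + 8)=4034.62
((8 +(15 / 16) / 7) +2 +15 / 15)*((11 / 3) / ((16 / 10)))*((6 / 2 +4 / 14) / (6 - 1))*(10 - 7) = 315491 / 6272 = 50.30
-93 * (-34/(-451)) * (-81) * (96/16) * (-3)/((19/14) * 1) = -64542744/8569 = -7532.12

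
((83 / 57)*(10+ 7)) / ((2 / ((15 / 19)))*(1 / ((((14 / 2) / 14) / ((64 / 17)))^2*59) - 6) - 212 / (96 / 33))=-962358440 / 3329394377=-0.29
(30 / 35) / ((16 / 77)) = 33 / 8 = 4.12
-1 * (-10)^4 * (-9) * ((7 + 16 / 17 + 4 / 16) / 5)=2506500 / 17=147441.18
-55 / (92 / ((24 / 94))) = -165 / 1081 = -0.15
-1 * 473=-473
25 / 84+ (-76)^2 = 485209 / 84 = 5776.30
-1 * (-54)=54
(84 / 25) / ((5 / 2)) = 168 / 125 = 1.34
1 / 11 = 0.09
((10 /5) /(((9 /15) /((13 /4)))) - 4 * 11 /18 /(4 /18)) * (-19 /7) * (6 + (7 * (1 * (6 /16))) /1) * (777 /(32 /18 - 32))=-100.31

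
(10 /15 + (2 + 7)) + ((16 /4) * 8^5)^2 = 51539607581 /3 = 17179869193.67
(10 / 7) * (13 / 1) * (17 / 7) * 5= 11050 / 49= 225.51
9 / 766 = 0.01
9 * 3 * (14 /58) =189 /29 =6.52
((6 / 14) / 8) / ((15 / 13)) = 13 / 280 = 0.05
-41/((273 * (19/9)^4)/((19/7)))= -0.02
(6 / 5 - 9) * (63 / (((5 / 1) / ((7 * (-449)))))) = 7722351 / 25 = 308894.04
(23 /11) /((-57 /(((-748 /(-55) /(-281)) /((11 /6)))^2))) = -1276224 /49921118225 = -0.00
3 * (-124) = -372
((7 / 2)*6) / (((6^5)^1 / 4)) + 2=1303 / 648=2.01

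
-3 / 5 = -0.60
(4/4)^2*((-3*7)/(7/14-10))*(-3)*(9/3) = -378/19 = -19.89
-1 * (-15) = 15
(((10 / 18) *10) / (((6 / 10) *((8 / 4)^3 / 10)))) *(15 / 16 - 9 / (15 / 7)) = -37.76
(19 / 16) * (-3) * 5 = -17.81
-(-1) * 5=5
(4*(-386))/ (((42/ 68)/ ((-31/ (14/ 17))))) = 13832696/ 147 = 94099.97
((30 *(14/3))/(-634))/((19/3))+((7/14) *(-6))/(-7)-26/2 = -531494/42161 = -12.61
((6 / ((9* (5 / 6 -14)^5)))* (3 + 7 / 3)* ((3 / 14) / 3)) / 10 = -6912 / 107696973965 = -0.00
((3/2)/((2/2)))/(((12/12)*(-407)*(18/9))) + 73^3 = 633319673/1628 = 389017.00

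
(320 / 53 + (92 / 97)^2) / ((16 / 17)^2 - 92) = -249946852 / 3282790691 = -0.08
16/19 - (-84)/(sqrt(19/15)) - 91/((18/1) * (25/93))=-51199/2850 + 84 * sqrt(285)/19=56.67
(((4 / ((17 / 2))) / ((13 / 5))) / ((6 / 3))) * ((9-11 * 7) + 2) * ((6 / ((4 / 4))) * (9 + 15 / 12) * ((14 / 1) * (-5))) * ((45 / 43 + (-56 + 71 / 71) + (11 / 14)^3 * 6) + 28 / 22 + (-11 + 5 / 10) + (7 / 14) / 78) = -9380218103400 / 6053411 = -1549575.62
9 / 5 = 1.80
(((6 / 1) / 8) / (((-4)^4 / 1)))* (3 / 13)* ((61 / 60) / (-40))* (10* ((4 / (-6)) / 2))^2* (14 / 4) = -427 / 638976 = -0.00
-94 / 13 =-7.23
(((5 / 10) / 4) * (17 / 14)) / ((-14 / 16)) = -17 / 98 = -0.17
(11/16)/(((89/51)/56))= 3927/178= 22.06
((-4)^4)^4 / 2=2147483648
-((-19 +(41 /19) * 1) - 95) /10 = 425 /38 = 11.18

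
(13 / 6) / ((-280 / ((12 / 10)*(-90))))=117 / 140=0.84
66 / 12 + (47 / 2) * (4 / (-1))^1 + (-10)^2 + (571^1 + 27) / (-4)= -138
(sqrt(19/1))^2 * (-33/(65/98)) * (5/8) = -30723/52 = -590.83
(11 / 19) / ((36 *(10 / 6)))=11 / 1140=0.01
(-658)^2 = 432964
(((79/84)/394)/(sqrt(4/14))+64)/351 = 79*sqrt(14)/23233392+64/351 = 0.18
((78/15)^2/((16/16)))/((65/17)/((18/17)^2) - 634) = -219024/5107775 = -0.04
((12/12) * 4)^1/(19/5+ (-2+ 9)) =10/27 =0.37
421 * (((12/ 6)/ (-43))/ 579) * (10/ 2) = -4210/ 24897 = -0.17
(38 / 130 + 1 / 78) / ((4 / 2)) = 119 / 780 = 0.15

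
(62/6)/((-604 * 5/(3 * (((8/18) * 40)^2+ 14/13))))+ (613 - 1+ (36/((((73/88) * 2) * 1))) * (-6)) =55546688839/116072190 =478.55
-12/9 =-1.33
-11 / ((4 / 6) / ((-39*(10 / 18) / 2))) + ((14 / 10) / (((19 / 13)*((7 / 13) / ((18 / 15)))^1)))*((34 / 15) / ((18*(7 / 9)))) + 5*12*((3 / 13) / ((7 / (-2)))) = 175.14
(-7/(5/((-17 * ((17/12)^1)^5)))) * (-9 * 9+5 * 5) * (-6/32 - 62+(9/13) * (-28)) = 20067564527927/32348160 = 620361.85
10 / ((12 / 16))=40 / 3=13.33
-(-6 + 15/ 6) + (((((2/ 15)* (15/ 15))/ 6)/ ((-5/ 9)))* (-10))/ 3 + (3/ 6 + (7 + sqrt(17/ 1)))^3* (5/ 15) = 743* sqrt(17)/ 12 + 32611/ 120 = 527.05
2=2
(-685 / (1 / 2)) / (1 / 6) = -8220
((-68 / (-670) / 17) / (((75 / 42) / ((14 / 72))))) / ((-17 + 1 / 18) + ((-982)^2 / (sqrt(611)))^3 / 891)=13364414306761518 / 5387814765450813652404335640254490818575 + 10631667918870739169485056 * sqrt(611) / 26939073827254068262021678201272454092875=0.00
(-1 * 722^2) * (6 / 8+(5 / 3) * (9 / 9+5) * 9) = -47306523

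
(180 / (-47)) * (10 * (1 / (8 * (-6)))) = 75 / 94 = 0.80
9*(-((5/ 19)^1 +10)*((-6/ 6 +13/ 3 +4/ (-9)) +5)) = -13845/ 19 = -728.68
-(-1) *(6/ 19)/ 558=1/ 1767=0.00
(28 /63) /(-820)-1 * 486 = -896671 /1845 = -486.00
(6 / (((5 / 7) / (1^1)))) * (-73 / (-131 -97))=511 / 190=2.69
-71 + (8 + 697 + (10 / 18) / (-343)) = 1957153 / 3087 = 634.00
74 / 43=1.72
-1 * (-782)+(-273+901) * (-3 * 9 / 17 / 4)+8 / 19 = 172181 / 323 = 533.07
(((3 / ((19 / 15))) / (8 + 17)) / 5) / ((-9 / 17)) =-17 / 475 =-0.04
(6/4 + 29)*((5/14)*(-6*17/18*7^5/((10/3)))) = -2489837/8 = -311229.62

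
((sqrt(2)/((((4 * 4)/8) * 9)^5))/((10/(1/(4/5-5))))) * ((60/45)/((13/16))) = -sqrt(2)/48361131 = -0.00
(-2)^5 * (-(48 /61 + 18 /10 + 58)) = 591328 /305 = 1938.78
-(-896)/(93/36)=10752/31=346.84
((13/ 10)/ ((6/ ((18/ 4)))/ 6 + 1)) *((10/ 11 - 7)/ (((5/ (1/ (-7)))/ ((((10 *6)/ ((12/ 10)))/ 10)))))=7839/ 8470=0.93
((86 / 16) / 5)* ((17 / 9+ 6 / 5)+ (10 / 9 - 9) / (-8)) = 7009 / 1600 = 4.38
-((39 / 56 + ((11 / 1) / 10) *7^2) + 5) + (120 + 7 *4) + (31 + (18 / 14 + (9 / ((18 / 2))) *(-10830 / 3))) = -977007 / 280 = -3489.31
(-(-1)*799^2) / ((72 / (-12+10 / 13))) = -46603273 / 468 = -99579.64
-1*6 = -6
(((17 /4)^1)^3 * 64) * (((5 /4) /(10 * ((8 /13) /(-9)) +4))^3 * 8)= 983590583625 /467288576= 2104.89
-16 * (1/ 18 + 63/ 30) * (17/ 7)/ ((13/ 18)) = -52768/ 455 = -115.97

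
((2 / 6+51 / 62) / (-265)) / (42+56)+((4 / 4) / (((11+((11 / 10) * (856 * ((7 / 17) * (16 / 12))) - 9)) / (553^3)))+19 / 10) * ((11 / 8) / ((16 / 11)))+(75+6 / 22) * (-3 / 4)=8662664199305855021 / 28126067212320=307994.15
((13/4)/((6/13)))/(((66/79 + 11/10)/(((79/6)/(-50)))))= -1054729/1100880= -0.96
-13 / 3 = -4.33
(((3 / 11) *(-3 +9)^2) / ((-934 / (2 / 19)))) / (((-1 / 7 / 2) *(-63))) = -24 / 97603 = -0.00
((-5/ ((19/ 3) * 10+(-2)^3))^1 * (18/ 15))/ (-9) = 1/ 83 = 0.01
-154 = -154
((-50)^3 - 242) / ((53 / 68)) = -8516456 / 53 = -160687.85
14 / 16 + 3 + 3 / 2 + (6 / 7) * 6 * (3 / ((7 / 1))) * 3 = 4699 / 392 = 11.99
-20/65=-4/13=-0.31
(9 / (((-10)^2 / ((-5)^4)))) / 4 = 225 / 16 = 14.06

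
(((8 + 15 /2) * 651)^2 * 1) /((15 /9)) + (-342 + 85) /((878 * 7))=3754647581089 /61460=61090914.11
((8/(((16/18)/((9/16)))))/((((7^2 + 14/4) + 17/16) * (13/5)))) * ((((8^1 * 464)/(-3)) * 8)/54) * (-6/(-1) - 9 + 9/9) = 148480/11141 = 13.33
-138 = -138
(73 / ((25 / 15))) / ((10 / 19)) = 4161 / 50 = 83.22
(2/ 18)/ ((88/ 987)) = 329/ 264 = 1.25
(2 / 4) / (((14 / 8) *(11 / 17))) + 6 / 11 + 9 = 769 / 77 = 9.99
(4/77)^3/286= 32/65284219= 0.00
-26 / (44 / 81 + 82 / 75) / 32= -26325 / 53024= -0.50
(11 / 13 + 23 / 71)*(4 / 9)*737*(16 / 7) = 5660160 / 6461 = 876.05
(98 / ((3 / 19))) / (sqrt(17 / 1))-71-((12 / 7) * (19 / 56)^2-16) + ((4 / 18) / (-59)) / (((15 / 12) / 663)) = -277789639 / 4856880 + 1862 * sqrt(17) / 51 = 93.34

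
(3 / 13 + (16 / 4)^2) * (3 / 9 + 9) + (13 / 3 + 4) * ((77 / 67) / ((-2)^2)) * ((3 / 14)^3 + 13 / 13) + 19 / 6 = 643551589 / 4097184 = 157.07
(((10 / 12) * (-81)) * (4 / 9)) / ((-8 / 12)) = 45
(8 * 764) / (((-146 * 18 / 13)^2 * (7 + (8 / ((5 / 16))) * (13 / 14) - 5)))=0.01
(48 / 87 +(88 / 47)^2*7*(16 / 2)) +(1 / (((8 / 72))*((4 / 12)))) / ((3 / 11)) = 18953639 / 64061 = 295.87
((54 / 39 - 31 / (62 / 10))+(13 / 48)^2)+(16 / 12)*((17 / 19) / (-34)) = -2035697 / 569088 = -3.58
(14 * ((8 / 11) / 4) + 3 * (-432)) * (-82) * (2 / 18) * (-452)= -527346592 / 99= -5326733.25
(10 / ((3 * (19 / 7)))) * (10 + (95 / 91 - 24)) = -15.91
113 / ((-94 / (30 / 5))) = -339 / 47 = -7.21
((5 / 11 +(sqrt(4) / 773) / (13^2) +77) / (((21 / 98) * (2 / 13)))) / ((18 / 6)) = 779119222 / 994851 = 783.15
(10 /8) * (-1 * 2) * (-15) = 75 /2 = 37.50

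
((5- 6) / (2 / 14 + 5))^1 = -7 / 36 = -0.19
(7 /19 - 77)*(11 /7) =-2288 /19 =-120.42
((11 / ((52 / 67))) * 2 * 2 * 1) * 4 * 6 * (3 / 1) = 53064 / 13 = 4081.85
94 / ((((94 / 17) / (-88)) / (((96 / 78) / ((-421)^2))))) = -23936 / 2304133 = -0.01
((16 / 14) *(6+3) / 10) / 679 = 36 / 23765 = 0.00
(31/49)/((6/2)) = 0.21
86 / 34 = 43 / 17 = 2.53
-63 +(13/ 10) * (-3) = -669/ 10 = -66.90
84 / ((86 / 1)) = 42 / 43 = 0.98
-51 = -51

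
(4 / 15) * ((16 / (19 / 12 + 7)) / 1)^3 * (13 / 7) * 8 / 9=109051904 / 38245445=2.85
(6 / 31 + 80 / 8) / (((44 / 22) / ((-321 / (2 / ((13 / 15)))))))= -109889 / 155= -708.96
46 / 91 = 0.51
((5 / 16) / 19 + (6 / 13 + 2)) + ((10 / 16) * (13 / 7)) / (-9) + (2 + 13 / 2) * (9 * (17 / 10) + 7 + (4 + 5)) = 334124569 / 1244880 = 268.40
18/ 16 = 9/ 8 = 1.12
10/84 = 5/42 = 0.12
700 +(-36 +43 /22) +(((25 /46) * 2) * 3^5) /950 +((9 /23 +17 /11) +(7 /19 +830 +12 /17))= 11137881 /7429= 1499.24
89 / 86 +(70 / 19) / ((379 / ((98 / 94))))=30416763 / 29106442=1.05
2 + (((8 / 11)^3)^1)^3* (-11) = 294500034 / 214358881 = 1.37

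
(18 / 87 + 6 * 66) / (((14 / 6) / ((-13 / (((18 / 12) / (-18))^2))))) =-64527840 / 203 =-317871.13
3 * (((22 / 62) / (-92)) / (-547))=33 / 1560044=0.00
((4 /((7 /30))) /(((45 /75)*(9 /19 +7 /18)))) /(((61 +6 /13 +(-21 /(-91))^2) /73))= 42192540 /1073387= 39.31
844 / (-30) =-422 / 15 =-28.13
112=112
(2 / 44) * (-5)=-5 / 22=-0.23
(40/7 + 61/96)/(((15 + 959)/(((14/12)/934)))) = 4267/523996416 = 0.00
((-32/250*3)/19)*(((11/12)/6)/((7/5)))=-22/9975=-0.00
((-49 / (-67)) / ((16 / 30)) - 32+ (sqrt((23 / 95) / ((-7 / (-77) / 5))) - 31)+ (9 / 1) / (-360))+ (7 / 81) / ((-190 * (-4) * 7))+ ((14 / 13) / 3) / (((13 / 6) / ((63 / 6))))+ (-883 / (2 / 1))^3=-14996591209439651 / 174260970+ sqrt(4807) / 19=-86058229.64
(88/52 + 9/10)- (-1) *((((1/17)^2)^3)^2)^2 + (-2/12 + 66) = 4529263621350866643658275434745698/66192490906349321405483302838595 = 68.43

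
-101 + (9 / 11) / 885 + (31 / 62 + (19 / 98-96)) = -196.31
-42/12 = -7/2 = -3.50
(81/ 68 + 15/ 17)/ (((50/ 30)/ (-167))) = -70641/ 340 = -207.77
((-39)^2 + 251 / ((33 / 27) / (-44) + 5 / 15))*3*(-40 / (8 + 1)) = -343560 / 11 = -31232.73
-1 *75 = -75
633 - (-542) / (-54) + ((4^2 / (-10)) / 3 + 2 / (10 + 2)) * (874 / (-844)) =71023663 / 113940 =623.34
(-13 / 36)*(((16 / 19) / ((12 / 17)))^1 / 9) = -221 / 4617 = -0.05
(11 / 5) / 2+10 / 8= 47 / 20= 2.35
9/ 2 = 4.50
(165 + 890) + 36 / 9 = 1059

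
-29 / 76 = -0.38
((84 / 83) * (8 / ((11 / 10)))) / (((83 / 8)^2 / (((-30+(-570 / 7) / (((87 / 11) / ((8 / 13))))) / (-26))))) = 0.10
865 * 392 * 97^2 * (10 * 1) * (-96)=-3062787571200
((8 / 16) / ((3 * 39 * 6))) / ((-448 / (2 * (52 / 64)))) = -0.00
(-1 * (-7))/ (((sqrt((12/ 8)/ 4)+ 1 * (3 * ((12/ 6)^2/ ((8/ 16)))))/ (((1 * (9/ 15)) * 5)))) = 1344/ 1535-14 * sqrt(6)/ 1535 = 0.85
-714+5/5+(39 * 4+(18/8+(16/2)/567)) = -1258141/2268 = -554.74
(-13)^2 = 169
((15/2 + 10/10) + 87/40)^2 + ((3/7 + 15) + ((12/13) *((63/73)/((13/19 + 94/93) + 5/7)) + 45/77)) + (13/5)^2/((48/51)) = 2395015294641/17420603200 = 137.48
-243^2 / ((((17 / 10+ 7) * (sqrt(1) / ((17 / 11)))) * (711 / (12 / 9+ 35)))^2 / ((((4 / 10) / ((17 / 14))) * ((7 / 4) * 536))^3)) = -7748865197895112704 / 53982684085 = -143543533.07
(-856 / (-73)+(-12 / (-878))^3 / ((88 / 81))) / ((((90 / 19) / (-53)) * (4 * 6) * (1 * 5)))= -160442552945777 / 146744846115120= -1.09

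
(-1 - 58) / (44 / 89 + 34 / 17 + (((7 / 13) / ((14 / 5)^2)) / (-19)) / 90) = -653686488 / 27635891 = -23.65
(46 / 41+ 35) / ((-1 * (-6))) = 1481 / 246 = 6.02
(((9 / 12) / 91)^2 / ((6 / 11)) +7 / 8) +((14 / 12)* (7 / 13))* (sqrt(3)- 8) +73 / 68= -41584225 / 13514592 +49* sqrt(3) / 78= -1.99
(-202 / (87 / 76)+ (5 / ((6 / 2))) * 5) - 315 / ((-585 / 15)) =-181016 / 1131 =-160.05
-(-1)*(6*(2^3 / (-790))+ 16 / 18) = 2944 / 3555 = 0.83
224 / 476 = 0.47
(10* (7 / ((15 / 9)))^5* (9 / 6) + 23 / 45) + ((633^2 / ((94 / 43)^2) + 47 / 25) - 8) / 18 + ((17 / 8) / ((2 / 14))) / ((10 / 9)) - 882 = 4650846193813 / 198810000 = 23393.42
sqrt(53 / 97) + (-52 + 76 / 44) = -553 / 11 + sqrt(5141) / 97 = -49.53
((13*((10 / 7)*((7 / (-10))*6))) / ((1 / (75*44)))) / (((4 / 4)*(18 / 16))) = -228800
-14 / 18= -7 / 9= -0.78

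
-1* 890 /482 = -445 /241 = -1.85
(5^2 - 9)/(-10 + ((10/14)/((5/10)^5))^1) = 56/45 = 1.24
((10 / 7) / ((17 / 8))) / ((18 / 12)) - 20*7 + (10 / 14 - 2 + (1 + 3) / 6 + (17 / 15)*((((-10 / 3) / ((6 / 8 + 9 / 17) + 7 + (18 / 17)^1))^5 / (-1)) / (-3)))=-6026274365385237163 / 42991673766399855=-140.17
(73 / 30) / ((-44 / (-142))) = 5183 / 660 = 7.85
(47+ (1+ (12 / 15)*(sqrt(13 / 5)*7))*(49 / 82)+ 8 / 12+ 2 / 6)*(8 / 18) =2744*sqrt(65) / 9225+ 7970 / 369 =24.00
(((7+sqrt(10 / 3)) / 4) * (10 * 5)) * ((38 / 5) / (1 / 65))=54498.96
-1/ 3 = -0.33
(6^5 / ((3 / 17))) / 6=7344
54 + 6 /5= 276 /5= 55.20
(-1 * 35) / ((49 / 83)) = -415 / 7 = -59.29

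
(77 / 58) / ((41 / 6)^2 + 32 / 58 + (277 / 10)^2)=17325 / 10629697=0.00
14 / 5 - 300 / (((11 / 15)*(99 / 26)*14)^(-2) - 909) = 22963171189 / 7336398505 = 3.13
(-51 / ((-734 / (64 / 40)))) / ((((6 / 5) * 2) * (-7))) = -17 / 2569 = -0.01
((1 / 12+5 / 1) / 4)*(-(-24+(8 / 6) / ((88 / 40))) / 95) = 11773 / 37620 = 0.31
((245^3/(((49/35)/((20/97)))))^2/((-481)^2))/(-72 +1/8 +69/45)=-5296410918750000000/18375007353209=-288239.93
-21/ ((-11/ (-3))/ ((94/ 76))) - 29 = -15083/ 418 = -36.08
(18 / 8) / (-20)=-0.11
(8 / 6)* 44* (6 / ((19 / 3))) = 1056 / 19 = 55.58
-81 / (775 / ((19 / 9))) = -171 / 775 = -0.22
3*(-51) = -153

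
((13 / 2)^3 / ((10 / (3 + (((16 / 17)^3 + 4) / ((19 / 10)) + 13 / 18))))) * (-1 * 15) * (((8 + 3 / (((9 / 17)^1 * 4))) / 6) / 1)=-2613912512029 / 645214464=-4051.23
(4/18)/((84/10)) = 5/189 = 0.03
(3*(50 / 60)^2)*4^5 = 2133.33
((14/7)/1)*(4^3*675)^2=3732480000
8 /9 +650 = 5858 /9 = 650.89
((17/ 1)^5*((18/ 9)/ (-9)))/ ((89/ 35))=-99389990/ 801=-124082.38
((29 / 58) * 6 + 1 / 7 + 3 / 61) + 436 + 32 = 201199 / 427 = 471.19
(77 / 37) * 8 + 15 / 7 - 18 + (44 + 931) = 252730 / 259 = 975.79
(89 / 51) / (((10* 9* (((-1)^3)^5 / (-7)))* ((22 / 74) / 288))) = 368816 / 2805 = 131.49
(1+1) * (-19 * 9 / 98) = -171 / 49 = -3.49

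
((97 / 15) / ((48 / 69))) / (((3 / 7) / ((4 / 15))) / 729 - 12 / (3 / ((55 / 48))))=-421659 / 207800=-2.03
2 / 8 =1 / 4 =0.25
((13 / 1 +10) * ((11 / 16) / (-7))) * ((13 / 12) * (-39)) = 42757 / 448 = 95.44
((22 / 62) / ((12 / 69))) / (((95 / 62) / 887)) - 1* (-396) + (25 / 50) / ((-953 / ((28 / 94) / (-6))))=20132502244 / 12765435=1577.11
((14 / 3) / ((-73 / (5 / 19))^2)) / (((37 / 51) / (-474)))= -0.04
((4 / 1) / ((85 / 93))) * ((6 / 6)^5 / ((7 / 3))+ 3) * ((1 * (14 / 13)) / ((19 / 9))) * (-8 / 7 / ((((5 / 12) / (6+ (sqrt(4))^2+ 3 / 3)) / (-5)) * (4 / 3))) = 127277568 / 146965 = 866.04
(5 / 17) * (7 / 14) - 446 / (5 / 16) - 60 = -252799 / 170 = -1487.05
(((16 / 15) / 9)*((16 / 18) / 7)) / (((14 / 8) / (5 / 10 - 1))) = -256 / 59535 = -0.00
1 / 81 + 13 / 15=356 / 405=0.88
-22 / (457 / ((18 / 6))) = -66 / 457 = -0.14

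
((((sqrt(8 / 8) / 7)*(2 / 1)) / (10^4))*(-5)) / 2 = -1 / 14000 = -0.00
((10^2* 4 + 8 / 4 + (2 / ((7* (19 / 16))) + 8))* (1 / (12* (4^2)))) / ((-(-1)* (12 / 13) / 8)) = 354653 / 19152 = 18.52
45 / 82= 0.55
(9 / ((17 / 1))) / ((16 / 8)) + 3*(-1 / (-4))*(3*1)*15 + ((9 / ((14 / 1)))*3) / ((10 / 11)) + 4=23881 / 595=40.14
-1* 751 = -751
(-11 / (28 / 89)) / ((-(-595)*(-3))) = 979 / 49980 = 0.02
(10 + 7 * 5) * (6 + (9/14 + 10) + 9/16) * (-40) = -433575/14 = -30969.64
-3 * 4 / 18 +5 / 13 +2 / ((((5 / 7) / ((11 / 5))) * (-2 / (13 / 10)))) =-41789 / 9750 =-4.29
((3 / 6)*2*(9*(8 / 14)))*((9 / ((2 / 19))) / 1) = 3078 / 7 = 439.71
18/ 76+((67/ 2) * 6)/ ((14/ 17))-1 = 32360/ 133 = 243.31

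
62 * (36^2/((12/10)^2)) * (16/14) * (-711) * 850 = -269781840000/7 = -38540262857.14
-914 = -914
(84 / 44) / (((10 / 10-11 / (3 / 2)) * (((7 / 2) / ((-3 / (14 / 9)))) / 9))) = 2187 / 1463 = 1.49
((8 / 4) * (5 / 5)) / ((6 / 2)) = 2 / 3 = 0.67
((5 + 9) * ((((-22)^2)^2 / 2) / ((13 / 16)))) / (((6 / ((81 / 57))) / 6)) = 708390144 / 247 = 2867976.29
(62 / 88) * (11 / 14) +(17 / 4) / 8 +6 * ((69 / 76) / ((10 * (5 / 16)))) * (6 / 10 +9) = 17.82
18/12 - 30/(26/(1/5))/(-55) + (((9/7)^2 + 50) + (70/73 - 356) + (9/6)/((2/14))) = -745230194/2557555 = -291.38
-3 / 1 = -3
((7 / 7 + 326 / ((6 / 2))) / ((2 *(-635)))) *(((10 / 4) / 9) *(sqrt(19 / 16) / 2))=-329 *sqrt(19) / 109728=-0.01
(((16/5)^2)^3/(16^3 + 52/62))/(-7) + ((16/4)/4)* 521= 3618304750027/6945421875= 520.96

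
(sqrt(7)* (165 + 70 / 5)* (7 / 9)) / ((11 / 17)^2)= 362117* sqrt(7) / 1089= 879.77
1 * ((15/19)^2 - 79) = -28294/361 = -78.38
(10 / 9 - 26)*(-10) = 2240 / 9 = 248.89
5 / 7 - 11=-72 / 7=-10.29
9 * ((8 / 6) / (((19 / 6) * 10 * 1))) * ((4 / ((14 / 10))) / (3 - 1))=72 / 133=0.54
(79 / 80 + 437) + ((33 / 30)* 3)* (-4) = 33983 / 80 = 424.79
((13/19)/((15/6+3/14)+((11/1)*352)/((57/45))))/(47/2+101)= 182/101323329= 0.00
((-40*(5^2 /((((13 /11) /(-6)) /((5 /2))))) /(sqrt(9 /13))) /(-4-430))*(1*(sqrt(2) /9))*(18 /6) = -27500*sqrt(26) /8463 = -16.57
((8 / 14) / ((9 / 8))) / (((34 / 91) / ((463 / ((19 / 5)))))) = 481520 / 2907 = 165.64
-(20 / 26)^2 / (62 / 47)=-0.45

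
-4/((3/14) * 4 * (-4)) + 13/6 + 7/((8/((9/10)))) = 989/240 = 4.12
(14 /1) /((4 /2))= 7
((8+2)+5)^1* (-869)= -13035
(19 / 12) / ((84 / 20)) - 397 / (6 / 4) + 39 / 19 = -1255591 / 4788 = -262.24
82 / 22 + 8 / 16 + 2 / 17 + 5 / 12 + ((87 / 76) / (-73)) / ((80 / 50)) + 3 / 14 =865566211 / 174295968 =4.97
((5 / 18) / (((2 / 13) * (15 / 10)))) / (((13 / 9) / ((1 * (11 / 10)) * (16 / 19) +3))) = 3.27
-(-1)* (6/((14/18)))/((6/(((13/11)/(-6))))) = -39/154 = -0.25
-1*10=-10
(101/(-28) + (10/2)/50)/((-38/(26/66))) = 6383/175560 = 0.04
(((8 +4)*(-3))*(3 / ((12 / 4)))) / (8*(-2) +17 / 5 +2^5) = -180 / 97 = -1.86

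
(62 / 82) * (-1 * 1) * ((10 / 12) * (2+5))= -1085 / 246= -4.41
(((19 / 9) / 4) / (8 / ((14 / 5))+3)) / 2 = 0.05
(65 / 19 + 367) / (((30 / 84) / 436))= 42959952 / 95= 452210.02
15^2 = 225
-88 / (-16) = 11 / 2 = 5.50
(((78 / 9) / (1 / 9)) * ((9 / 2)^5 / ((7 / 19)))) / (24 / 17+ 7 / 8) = 743840253 / 4354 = 170840.66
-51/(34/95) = -285/2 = -142.50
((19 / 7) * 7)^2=361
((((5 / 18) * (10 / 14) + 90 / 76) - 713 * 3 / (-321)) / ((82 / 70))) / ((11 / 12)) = 1873720 / 250059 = 7.49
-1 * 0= 0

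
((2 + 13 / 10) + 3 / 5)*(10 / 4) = 39 / 4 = 9.75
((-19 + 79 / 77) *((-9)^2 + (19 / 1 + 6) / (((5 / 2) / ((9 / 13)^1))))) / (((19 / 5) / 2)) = -15819120 / 19019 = -831.75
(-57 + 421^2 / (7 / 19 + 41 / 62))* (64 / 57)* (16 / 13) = 11248950272 / 47307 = 237786.17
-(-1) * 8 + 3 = 11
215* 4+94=954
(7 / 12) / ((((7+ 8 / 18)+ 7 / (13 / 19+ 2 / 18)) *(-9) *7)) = -34 / 59655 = -0.00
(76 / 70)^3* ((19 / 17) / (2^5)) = 130321 / 2915500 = 0.04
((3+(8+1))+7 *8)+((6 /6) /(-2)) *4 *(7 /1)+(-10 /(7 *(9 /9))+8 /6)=1132 /21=53.90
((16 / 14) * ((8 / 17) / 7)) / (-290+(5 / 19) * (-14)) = -304 / 1162035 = -0.00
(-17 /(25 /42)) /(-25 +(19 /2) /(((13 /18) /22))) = -1326 /12275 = -0.11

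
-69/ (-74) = 69/ 74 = 0.93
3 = 3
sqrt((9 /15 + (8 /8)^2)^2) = 8 /5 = 1.60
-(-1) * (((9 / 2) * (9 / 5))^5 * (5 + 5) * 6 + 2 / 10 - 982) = 10455444203 / 5000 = 2091088.84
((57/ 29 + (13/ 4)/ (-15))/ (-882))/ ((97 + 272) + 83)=-3043/ 693675360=-0.00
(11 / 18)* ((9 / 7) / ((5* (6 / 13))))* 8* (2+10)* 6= 6864 / 35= 196.11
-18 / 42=-3 / 7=-0.43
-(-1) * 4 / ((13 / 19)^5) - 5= 21.68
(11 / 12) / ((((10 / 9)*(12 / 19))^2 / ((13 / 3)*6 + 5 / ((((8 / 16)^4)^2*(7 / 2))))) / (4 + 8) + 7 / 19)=48998169 / 19698644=2.49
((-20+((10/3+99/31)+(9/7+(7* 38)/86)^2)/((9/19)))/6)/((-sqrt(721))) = -2597738701* sqrt(721)/328053718062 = -0.21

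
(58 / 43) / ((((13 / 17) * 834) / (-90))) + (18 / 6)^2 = 684519 / 77701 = 8.81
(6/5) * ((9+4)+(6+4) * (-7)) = -68.40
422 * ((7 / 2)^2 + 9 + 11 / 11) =18779 / 2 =9389.50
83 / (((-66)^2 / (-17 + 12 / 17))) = -22991 / 74052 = -0.31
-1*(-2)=2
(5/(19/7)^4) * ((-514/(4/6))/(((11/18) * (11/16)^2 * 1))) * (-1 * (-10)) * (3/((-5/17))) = 4350399943680/173457251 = 25080.53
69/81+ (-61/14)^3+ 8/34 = -102815023/1259496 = -81.63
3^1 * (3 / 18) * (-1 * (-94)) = 47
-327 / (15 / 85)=-1853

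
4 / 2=2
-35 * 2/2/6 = -35/6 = -5.83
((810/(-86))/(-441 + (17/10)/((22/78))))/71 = 14850/48692297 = 0.00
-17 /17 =-1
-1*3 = -3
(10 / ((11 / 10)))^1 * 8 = 800 / 11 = 72.73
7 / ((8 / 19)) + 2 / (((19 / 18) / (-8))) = 223 / 152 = 1.47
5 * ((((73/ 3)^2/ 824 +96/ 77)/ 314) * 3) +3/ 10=117708749/ 298840080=0.39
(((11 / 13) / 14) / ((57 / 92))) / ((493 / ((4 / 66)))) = 92 / 7671573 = 0.00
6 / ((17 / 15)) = 90 / 17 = 5.29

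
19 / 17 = 1.12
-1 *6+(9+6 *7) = 45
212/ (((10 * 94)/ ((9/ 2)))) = 1.01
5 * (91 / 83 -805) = -333620 / 83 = -4019.52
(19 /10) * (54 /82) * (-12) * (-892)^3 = 2184555982464 /205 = 10656370646.17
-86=-86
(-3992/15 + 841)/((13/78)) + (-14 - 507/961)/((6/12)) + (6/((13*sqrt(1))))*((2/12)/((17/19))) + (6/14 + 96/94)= 1195421438104/349366745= 3421.68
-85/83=-1.02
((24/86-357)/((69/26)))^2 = 17672511844/978121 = 18067.82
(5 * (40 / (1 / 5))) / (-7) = -1000 / 7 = -142.86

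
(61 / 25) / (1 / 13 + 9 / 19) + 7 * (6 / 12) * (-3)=-20633 / 3400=-6.07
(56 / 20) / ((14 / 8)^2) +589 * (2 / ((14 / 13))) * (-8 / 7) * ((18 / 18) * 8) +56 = -2436296 / 245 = -9944.07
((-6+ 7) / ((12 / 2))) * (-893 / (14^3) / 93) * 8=-893 / 191394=-0.00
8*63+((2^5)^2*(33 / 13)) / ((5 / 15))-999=7303.15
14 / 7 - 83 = -81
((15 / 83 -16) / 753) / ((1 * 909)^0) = -1313 / 62499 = -0.02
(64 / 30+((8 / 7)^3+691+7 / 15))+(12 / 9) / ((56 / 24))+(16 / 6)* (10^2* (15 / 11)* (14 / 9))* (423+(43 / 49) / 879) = 35813210582344 / 149241015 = 239968.96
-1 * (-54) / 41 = 54 / 41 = 1.32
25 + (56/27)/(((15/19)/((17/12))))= 34897/1215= 28.72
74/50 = 37/25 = 1.48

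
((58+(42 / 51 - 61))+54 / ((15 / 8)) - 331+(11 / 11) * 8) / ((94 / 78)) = -20904 / 85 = -245.93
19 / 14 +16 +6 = 327 / 14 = 23.36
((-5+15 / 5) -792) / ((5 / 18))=-14292 / 5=-2858.40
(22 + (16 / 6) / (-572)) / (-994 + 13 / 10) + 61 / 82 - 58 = -20002254205 / 349212006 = -57.28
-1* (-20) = 20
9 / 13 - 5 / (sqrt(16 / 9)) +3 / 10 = -717 / 260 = -2.76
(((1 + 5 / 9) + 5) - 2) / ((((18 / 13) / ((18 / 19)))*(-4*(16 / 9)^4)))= -388557 / 4980736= -0.08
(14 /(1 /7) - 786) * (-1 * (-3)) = -2064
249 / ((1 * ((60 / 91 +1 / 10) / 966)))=316766.92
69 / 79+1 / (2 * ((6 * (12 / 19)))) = 11437 / 11376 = 1.01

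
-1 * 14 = -14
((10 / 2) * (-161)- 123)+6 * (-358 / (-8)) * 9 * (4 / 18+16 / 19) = 31235 / 19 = 1643.95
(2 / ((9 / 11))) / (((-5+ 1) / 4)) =-22 / 9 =-2.44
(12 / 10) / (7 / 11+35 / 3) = 99 / 1015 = 0.10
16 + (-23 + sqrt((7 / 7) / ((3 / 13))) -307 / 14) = -405 / 14 + sqrt(39) / 3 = -26.85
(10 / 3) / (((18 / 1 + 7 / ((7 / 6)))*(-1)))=-5 / 36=-0.14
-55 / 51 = -1.08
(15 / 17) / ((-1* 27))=-5 / 153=-0.03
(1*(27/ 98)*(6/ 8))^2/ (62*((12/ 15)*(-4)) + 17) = -32805/ 139373248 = -0.00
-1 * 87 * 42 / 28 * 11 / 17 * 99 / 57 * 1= -94743 / 646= -146.66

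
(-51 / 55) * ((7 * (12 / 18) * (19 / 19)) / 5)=-238 / 275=-0.87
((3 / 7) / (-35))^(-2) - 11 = 59926 / 9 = 6658.44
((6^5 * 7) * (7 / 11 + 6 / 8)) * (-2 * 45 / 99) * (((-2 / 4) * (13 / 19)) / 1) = 53955720 / 2299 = 23469.21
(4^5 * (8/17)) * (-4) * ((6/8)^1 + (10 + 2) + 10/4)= -499712/17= -29394.82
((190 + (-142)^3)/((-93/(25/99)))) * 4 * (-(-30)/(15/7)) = 14366800/33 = 435357.58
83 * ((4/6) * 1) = 166/3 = 55.33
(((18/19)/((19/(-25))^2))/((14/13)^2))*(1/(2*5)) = 190125/1344364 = 0.14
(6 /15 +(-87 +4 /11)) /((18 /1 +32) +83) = -0.65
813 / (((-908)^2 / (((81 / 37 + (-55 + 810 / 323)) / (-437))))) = 122188209 / 1076458742092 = 0.00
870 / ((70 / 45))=3915 / 7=559.29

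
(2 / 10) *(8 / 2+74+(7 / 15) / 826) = 138061 / 8850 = 15.60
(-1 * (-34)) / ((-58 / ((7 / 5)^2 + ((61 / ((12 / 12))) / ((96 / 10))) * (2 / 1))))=-149617 / 17400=-8.60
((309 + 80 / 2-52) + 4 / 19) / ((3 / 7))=39529 / 57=693.49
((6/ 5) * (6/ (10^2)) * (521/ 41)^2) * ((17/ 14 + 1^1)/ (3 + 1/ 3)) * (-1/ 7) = -227196117/ 205922500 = -1.10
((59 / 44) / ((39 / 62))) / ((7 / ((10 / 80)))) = 0.04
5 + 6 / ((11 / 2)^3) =6703 / 1331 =5.04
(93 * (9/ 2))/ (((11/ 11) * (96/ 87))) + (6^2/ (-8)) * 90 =-1647/ 64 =-25.73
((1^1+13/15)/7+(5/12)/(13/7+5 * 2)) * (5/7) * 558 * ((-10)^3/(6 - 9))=23296500/581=40097.25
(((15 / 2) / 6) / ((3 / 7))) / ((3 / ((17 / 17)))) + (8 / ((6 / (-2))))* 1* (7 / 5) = -497 / 180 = -2.76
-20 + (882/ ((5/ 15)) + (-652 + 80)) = 2054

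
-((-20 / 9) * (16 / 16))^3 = 8000 / 729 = 10.97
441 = 441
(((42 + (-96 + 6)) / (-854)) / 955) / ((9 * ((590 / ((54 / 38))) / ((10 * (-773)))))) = -55656 / 457126985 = -0.00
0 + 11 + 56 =67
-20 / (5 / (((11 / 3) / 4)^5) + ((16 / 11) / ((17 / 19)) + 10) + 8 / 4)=-13689335 / 14613997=-0.94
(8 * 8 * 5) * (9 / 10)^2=1296 / 5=259.20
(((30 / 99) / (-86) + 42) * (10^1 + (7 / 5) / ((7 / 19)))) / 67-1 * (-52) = 9610299 / 158455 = 60.65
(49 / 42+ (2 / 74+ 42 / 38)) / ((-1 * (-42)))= 9697 / 177156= 0.05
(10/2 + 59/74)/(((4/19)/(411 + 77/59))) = 99140613/8732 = 11353.71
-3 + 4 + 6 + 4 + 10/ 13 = 153/ 13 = 11.77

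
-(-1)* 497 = 497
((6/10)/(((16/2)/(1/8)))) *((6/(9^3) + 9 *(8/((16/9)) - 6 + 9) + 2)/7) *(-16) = -33781/22680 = -1.49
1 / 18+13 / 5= 239 / 90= 2.66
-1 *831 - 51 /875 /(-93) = -22540858 /27125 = -831.00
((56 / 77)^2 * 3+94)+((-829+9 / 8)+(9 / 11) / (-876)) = -51746481 / 70664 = -732.29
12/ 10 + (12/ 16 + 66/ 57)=1181/ 380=3.11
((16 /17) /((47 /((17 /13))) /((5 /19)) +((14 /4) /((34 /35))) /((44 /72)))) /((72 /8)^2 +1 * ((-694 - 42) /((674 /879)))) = -10784 /1434687855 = -0.00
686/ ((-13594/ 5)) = -245/ 971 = -0.25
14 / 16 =7 / 8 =0.88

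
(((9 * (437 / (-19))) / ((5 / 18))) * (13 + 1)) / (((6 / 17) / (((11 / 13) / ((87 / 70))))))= -7586964 / 377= -20124.57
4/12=1/3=0.33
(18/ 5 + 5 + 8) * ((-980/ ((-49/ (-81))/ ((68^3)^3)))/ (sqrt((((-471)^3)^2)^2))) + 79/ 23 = -237370449876464021009/ 3100046869109943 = -76569.96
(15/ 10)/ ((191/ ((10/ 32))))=15/ 6112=0.00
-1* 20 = -20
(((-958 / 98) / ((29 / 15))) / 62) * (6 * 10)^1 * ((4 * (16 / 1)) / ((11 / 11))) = -13795200 / 44051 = -313.16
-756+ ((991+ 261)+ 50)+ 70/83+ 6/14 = 317965/581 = 547.27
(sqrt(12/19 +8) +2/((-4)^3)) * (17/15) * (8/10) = -17/600 +136 * sqrt(779)/1425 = 2.64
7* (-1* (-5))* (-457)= -15995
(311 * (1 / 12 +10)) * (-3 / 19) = -37631 / 76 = -495.14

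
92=92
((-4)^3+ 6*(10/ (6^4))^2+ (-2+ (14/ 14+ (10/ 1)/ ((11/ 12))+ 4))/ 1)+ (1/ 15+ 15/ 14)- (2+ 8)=-1588405559/ 26943840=-58.95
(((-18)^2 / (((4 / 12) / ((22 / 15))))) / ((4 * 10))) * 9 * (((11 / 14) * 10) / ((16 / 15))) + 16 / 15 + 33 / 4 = 3985057 / 1680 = 2372.06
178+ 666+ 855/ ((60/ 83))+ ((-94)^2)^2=312307691/ 4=78076922.75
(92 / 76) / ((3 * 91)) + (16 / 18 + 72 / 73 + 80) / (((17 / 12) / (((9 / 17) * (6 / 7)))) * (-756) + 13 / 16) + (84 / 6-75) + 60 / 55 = -28273414763228 / 471700318089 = -59.94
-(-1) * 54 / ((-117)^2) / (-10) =-1 / 2535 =-0.00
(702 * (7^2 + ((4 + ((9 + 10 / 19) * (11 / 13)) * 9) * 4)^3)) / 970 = 11679180006557133 / 562197935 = 20774142.49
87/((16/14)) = 609/8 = 76.12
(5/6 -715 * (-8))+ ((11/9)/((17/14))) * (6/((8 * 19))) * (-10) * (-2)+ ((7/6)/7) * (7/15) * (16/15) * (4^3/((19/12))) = 832126049/145350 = 5724.98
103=103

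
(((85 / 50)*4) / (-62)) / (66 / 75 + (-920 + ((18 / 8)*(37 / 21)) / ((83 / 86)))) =98770 / 824014441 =0.00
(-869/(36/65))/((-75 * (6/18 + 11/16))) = 20.49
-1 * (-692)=692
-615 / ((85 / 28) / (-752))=2589888 / 17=152346.35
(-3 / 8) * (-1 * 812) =609 / 2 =304.50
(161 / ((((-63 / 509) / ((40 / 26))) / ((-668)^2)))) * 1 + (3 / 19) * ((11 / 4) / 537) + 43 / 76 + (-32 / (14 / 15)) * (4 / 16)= -2487328893676327 / 2785419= -892981951.25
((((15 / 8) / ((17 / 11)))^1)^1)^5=122298103125 / 46525874176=2.63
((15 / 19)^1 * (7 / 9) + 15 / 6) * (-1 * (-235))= 83425 / 114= 731.80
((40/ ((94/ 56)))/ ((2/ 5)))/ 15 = 560/ 141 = 3.97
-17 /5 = -3.40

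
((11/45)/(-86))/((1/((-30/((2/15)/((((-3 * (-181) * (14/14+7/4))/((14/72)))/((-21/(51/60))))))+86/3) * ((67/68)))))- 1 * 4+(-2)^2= -30320888257/154738080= -195.95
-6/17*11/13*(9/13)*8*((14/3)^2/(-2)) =51744/2873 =18.01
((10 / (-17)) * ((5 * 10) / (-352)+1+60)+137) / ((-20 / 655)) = -19833007 / 5984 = -3314.34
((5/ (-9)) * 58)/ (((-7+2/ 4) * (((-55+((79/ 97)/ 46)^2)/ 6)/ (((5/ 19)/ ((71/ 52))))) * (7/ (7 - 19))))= 1847596403200/ 10340209449297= 0.18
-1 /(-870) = 1 /870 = 0.00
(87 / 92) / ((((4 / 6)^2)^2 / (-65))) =-458055 / 1472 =-311.18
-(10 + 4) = -14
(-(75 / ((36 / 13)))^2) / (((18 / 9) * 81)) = -105625 / 23328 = -4.53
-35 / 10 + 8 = 9 / 2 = 4.50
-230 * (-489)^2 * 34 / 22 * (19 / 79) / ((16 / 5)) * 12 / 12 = -44410747725 / 6952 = -6388197.31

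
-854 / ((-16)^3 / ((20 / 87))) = 0.05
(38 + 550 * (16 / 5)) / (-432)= -899 / 216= -4.16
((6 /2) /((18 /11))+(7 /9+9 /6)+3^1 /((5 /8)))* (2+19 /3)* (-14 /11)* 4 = -112280 /297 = -378.05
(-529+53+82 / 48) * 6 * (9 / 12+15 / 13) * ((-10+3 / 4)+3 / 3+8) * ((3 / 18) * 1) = 375639 / 1664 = 225.74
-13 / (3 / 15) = -65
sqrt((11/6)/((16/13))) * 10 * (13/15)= 10.58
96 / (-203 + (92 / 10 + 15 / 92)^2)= -20313600 / 24404551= -0.83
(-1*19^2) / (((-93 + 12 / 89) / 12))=6764 / 145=46.65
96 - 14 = 82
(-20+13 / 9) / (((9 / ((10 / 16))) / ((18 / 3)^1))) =-835 / 108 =-7.73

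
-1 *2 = -2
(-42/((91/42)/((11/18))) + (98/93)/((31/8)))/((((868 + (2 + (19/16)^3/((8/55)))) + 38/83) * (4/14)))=-84271267840/1834737633729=-0.05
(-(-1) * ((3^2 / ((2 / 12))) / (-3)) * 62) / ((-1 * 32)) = 279 / 8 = 34.88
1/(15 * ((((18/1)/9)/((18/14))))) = 3/70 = 0.04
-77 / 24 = -3.21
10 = 10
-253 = -253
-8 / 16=-1 / 2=-0.50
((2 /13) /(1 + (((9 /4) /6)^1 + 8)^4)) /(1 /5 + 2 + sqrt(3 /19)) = 535040 /36420477119-12800 * sqrt(57) /36420477119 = 0.00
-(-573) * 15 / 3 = 2865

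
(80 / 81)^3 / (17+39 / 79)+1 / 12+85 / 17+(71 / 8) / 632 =9566516491909 / 1856693295936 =5.15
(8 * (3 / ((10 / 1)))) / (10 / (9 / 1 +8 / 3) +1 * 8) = 42 / 155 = 0.27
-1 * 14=-14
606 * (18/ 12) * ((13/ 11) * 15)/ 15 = 11817/ 11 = 1074.27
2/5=0.40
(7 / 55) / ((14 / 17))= 0.15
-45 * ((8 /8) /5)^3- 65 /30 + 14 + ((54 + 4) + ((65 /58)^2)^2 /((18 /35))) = 369406911323 /5092423200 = 72.54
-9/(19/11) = -99/19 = -5.21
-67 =-67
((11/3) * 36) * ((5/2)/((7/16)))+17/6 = 757.12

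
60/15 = 4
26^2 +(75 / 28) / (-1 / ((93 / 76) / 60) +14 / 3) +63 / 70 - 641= 20702401 / 577640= 35.84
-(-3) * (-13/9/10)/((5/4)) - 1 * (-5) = 349/75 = 4.65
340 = 340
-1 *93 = -93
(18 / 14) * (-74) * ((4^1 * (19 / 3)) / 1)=-16872 / 7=-2410.29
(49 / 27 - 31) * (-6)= 1576 / 9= 175.11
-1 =-1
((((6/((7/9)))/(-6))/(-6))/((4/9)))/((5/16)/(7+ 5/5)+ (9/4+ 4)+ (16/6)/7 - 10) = -1296/8951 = -0.14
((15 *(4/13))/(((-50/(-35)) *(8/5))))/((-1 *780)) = -7/2704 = -0.00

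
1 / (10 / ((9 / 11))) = 9 / 110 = 0.08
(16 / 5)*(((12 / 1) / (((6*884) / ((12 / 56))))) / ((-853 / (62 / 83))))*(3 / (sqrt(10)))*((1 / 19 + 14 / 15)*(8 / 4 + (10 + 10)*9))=-209064*sqrt(10) / 2858509625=-0.00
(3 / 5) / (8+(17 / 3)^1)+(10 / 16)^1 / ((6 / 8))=1079 / 1230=0.88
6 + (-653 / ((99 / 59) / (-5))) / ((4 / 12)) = 192833 / 33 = 5843.42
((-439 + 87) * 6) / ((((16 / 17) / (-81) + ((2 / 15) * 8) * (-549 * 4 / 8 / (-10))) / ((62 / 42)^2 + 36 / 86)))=-99487515600 / 530734337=-187.45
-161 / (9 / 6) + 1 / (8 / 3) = -2567 / 24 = -106.96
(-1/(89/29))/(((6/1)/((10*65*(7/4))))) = -65975/1068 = -61.77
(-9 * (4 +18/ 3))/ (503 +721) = -0.07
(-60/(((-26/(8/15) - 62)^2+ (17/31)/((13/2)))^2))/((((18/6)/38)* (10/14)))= -6319659008/893578954229983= -0.00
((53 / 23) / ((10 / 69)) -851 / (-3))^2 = 89740.19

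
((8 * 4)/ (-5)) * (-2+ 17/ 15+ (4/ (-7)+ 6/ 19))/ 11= 71648/ 109725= 0.65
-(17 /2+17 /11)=-221 /22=-10.05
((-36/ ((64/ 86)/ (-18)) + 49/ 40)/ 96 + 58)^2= 66357244801/ 14745600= 4500.14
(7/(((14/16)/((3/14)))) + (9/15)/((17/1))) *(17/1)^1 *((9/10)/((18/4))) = 1041/175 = 5.95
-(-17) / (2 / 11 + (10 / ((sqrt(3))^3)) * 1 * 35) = -5049 / 7411196 + 1079925 * sqrt(3) / 7411196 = 0.25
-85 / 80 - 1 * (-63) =991 / 16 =61.94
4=4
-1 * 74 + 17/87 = -6421/87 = -73.80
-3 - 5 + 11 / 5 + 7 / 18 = -487 / 90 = -5.41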